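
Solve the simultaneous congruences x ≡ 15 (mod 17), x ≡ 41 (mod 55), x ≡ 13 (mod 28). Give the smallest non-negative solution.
x ≡ 16981 (mod 26180); the representative in [0, 26180) is 16981

The moduli 17, 55, 28 are pairwise coprime, so by the CRT there is a unique solution mod 17·55·28 = 26180.
Solve by successive substitution. Start with x ≡ 15 (mod 17).
  Combine with x ≡ 41 (mod 55): write x = 15 + 17·t and require 15 + 17·t ≡ 41 (mod 55), i.e. 17·t ≡ 41 − 15 ≡ 26 (mod 55). Since 17^(−1) ≡ 13 (mod 55), t ≡ 13·26 ≡ 8 (mod 55). So x ≡ 15 + 17·8 = 151 (mod 935).
  Combine with x ≡ 13 (mod 28): write x = 151 + 935·t and require 151 + 935·t ≡ 13 (mod 28), i.e. 935·t ≡ 13 − 151 ≡ 2 (mod 28). Since 935^(−1) ≡ 23 (mod 28) (935 ≡ 11 (mod 28)), t ≡ 23·2 ≡ 18 (mod 28). So x ≡ 151 + 935·18 = 16981 (mod 26180).
Unique solution in [0, 26180): x = 16981.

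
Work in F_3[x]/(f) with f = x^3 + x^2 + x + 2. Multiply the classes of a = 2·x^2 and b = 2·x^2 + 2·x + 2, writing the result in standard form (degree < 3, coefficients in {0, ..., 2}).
Multiply as integer polynomials: a · b = 4·x^4 + 4·x^3 + 4·x^2. Reducing coefficients mod 3: a · b ≡ x^4 + x^3 + x^2. Now divide by f(x) = x^3 + x^2 + x + 2 in F_3[x], eliminating the leading term at each step:
  leading term x^4: subtract (x)·f(x) = x^4 + x^3 + x^2 + 2·x, leaving x (coefficients mod 3)
The degree is now < 3, so this is the remainder. Hence a · b ≡ x in F_3[x]/(f).

Final answer: a · b ≡ x (mod f(x))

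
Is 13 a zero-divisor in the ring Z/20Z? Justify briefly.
NO

gcd(13, 20) = 1, so 13 is a unit in Z/20Z (it has a multiplicative inverse). A unit cannot be a zero-divisor: if 13·b ≡ 0 then multiplying both sides by 13^(−1) gives b ≡ 0. So 13 is not a zero-divisor.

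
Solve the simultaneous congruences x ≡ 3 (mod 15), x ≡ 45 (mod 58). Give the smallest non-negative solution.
x ≡ 393 (mod 870); the representative in [0, 870) is 393

The moduli 15, 58 are pairwise coprime, so by the CRT there is a unique solution mod 15·58 = 870.
Solve by successive substitution. Start with x ≡ 3 (mod 15).
  Combine with x ≡ 45 (mod 58): write x = 3 + 15·t and require 3 + 15·t ≡ 45 (mod 58), i.e. 15·t ≡ 45 − 3 ≡ 42 (mod 58). Since 15^(−1) ≡ 31 (mod 58), t ≡ 31·42 ≡ 26 (mod 58). So x ≡ 3 + 15·26 = 393 (mod 870).
Unique solution in [0, 870): x = 393.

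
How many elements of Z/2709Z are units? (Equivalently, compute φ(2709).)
An element a ∈ Z/2709Z is a unit iff gcd(a, 2709) = 1, so the number of units is φ(2709). φ is multiplicative, with φ(p^e) = p^e − p^(e−1). Factorise 2709 = 3^2 · 7 · 43. Then
  φ(2709) = (3^2 − 3^1) · (7 − 1) · (43 − 1) = 6 · 6 · 42 = 1512.

Final answer: Z/2709Z has φ(2709) = 1512 units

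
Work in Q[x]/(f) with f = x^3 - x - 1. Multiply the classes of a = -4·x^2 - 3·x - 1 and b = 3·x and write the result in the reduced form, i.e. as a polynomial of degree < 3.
a · b ≡ -9·x^2 - 15·x - 12 (mod f(x))

First multiply in Q[x] without reducing: a · b = -12·x^3 - 9·x^2 - 3·x. Now divide by f(x) = x^3 - x - 1, eliminating the leading term at each step:
  leading term -12·x^3: subtract (-12)·f(x) = -12·x^3 + 12·x + 12, leaving -9·x^2 - 15·x - 12
The degree is now < 3, so this is the remainder. Hence a · b ≡ -9·x^2 - 15·x - 12 in Q[x]/(f).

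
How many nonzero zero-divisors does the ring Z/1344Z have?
In Z/1344Z each nonzero element is either a unit (gcd with 1344 is 1) or a zero-divisor (gcd > 1). The number of units is φ(1344): factorise 1344 = 2^6 · 3 · 7, so φ(1344) = (2^6 − 2^5) · (3 − 1) · (7 − 1) = 32 · 2 · 6 = 384. The nonzero elements number 1344 − 1 = 1343. Hence the nonzero zero-divisors number 1343 − 384 = 959.

Final answer: Z/1344Z has 959 nonzero zero-divisors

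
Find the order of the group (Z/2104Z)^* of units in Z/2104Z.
(Z/2104Z)^* consists of the classes a with gcd(a, 2104) = 1, so its order is φ(2104). φ is multiplicative, with φ(p^e) = p^e − p^(e−1). Factorise 2104 = 2^3 · 263. Then
  φ(2104) = (2^3 − 2^2) · (263 − 1) = 4 · 262 = 1048.
Thus |(Z/2104Z)^*| = 1048.

Final answer: |(Z/2104Z)^*| = 1048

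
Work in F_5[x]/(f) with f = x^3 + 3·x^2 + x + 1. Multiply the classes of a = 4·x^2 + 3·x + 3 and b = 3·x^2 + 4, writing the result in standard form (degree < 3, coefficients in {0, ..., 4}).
Multiply as integer polynomials: a · b = 12·x^4 + 9·x^3 + 25·x^2 + 12·x + 12. Reducing coefficients mod 5: a · b ≡ 2·x^4 + 4·x^3 + 2·x + 2. Now divide by f(x) = x^3 + 3·x^2 + x + 1 in F_5[x], eliminating the leading term at each step:
  leading term 2·x^4: subtract (2·x)·f(x) = 2·x^4 + x^3 + 2·x^2 + 2·x, leaving 3·x^3 + 3·x^2 + 2 (coefficients mod 5)
  leading term 3·x^3: subtract (3)·f(x) = 3·x^3 + 4·x^2 + 3·x + 3, leaving 4·x^2 + 2·x + 4 (coefficients mod 5)
The degree is now < 3, so this is the remainder. Hence a · b ≡ 4·x^2 + 2·x + 4 in F_5[x]/(f).

Final answer: a · b ≡ 4·x^2 + 2·x + 4 (mod f(x))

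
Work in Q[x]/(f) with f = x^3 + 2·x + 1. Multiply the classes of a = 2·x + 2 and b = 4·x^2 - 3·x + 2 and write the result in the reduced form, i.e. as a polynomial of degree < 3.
First multiply in Q[x] without reducing: a · b = 8·x^3 + 2·x^2 - 2·x + 4. Now divide by f(x) = x^3 + 2·x + 1, eliminating the leading term at each step:
  leading term 8·x^3: subtract (8)·f(x) = 8·x^3 + 16·x + 8, leaving 2·x^2 - 18·x - 4
The degree is now < 3, so this is the remainder. Hence a · b ≡ 2·x^2 - 18·x - 4 in Q[x]/(f).

Final answer: a · b ≡ 2·x^2 - 18·x - 4 (mod f(x))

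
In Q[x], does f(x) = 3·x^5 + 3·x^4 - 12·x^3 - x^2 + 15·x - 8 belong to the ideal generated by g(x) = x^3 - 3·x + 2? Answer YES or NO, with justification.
NO

In Q[x] the ideal (g) consists of all multiples of g, so f ∈ (g) iff g | f, i.e. iff the remainder of f on division by g is 0. Divide f by g (g is monic, so eliminate the leading term of the running remainder at each step):
  leading term 3·x^5: subtract (3·x^2)·g(x) = 3·x^5 - 9·x^3 + 6·x^2, leaving 3·x^4 - 3·x^3 - 7·x^2 + 15·x - 8
  leading term 3·x^4: subtract (3·x)·g(x) = 3·x^4 - 9·x^2 + 6·x, leaving -3·x^3 + 2·x^2 + 9·x - 8
  leading term -3·x^3: subtract (-3)·g(x) = -3·x^3 + 9·x - 6, leaving 2·x^2 - 2
The remainder r(x) = 2·x^2 - 2 ≠ 0 (and deg r < deg g), so g ∤ f, i.e. f ∉ (g).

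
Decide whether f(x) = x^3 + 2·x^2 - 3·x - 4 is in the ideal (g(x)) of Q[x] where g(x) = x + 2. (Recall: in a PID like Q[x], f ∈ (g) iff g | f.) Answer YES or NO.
NO

In Q[x] the ideal (g) consists of all multiples of g, so f ∈ (g) iff g | f, i.e. iff the remainder of f on division by g is 0. Divide f by g (g is monic, so eliminate the leading term of the running remainder at each step):
  leading term x^3: subtract (x^2)·g(x) = x^3 + 2·x^2, leaving -3·x - 4
  leading term -3·x: subtract (-3)·g(x) = -3·x - 6, leaving 2
The remainder r(x) = 2 ≠ 0 (and deg r < deg g), so g ∤ f, i.e. f ∉ (g).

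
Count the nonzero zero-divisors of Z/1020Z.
Z/1020Z has 763 nonzero zero-divisors

In Z/1020Z each nonzero element is either a unit (gcd with 1020 is 1) or a zero-divisor (gcd > 1). The number of units is φ(1020): factorise 1020 = 2^2 · 3 · 5 · 17, so φ(1020) = (2^2 − 2^1) · (3 − 1) · (5 − 1) · (17 − 1) = 2 · 2 · 4 · 16 = 256. The nonzero elements number 1020 − 1 = 1019. Hence the nonzero zero-divisors number 1019 − 256 = 763.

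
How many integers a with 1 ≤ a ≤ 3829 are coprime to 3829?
3276

The number of a ∈ {1, ..., 3829} with gcd(a, 3829) = 1 is by definition Euler's totient φ(3829). φ is multiplicative, with φ(p^e) = p^e − p^(e−1). Factorise 3829 = 7 · 547. Then
  φ(3829) = (7 − 1) · (547 − 1) = 6 · 546 = 3276.
So there are 3276 such integers.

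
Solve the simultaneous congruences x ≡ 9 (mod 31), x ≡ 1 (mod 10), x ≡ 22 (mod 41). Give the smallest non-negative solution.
x ≡ 1621 (mod 12710); the representative in [0, 12710) is 1621

The moduli 31, 10, 41 are pairwise coprime, so by the CRT there is a unique solution mod 31·10·41 = 12710.
Solve by successive substitution. Start with x ≡ 9 (mod 31).
  Combine with x ≡ 1 (mod 10): write x = 9 + 31·t and require 9 + 31·t ≡ 1 (mod 10), i.e. 31·t ≡ 1 − 9 ≡ 2 (mod 10). Since 31^(−1) ≡ 1 (mod 10) (31 ≡ 1 (mod 10)), t ≡ 1·2 ≡ 2 (mod 10). So x ≡ 9 + 31·2 = 71 (mod 310).
  Combine with x ≡ 22 (mod 41): write x = 71 + 310·t and require 71 + 310·t ≡ 22 (mod 41), i.e. 310·t ≡ 22 − 71 ≡ 33 (mod 41). Since 310^(−1) ≡ 25 (mod 41) (310 ≡ 23 (mod 41)), t ≡ 25·33 ≡ 5 (mod 41). So x ≡ 71 + 310·5 = 1621 (mod 12710).
Unique solution in [0, 12710): x = 1621.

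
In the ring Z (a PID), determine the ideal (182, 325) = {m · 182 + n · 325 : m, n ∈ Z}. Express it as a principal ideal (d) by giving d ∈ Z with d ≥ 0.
In the PID Z, (a, b) is generated by gcd(a, b). Compute gcd(325, 182) with the extended Euclidean algorithm, tracking rows (r, s, t) with s·325 + t·182 = r:
  row A: (325, 1, 0)   [1·325 + 0·182 = 325]
  row B: (182, 0, 1)   [0·325 + 1·182 = 182]
  325 = 1·182 + 143   → row C = row A − 1·row B = (143, 1, −1)   [check: 1·325 − 1·182 = 143]
  182 = 1·143 + 39   → row D = row B − 1·row C = (39, −1, 2)   [check: −1·325 + 2·182 = 39]
  143 = 3·39 + 26   → row E = row C − 3·row D = (26, 4, −7)   [check: 4·325 − 7·182 = 26]
  39 = 1·26 + 13   → row F = row D − 1·row E = (13, −5, 9)   [check: −5·325 + 9·182 = 13]
  26 = 2·13 + 0   → remainder 0, stop. gcd = 13 (last nonzero row F).
So gcd(182, 325) = 13, with Bézout identity −5·325 + 9·182 = 13. Containment (⊇): the Bézout identity exhibits 13 as an element of (182, 325), giving (13) ⊆ (182, 325). Containment (⊆): since 13 | 182 and 13 | 325 (182 = 13·14, 325 = 13·25), every Z-linear combination of 182 and 325 is divisible by 13, so (182, 325) ⊆ (13). Therefore (182, 325) = (13), d = 13.

Final answer: (182, 325) = (13); d = 13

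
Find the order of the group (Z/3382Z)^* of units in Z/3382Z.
|(Z/3382Z)^*| = 1584

(Z/3382Z)^* consists of the classes a with gcd(a, 3382) = 1, so its order is φ(3382). φ is multiplicative, with φ(p^e) = p^e − p^(e−1). Factorise 3382 = 2 · 19 · 89. Then
  φ(3382) = (2 − 1) · (19 − 1) · (89 − 1) = 1 · 18 · 88 = 1584.
Thus |(Z/3382Z)^*| = 1584.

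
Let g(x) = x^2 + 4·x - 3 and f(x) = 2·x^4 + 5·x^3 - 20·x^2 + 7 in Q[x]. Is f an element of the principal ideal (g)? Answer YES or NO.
NO

In Q[x] the ideal (g) consists of all multiples of g, so f ∈ (g) iff g | f, i.e. iff the remainder of f on division by g is 0. Divide f by g (g is monic, so eliminate the leading term of the running remainder at each step):
  leading term 2·x^4: subtract (2·x^2)·g(x) = 2·x^4 + 8·x^3 - 6·x^2, leaving -3·x^3 - 14·x^2 + 7
  leading term -3·x^3: subtract (-3·x)·g(x) = -3·x^3 - 12·x^2 + 9·x, leaving -2·x^2 - 9·x + 7
  leading term -2·x^2: subtract (-2)·g(x) = -2·x^2 - 8·x + 6, leaving 1 - x
The remainder r(x) = 1 - x ≠ 0 (and deg r < deg g), so g ∤ f, i.e. f ∉ (g).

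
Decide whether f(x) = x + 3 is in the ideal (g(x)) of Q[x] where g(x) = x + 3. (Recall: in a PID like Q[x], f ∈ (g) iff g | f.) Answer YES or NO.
YES

In Q[x] the ideal (g) consists of all multiples of g, so f ∈ (g) iff g | f, i.e. iff the remainder of f on division by g is 0. Divide f by g (g is monic, so eliminate the leading term of the running remainder at each step):
  leading term x: subtract (1)·g(x) = x + 3, leaving 0
The remainder is 0, so f(x) = g(x) · h(x) with h(x) = 1. Hence g | f, i.e. f ∈ (g).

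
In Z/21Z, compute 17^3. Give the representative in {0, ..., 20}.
20

Use repeated squaring. Binary(3) = 11. Walk through the bits of the exponent 3 left-to-right: at each bit after the leading one, square the running value, then multiply by 17 if the bit is 1 (always reducing mod 21):
  bit 1 = 1 (leading): start with 17.
  bit 2 = 1: square 17^2 = 289 ≡ 16; bit is 1, so multiply 16·17 = 272 ≡ 20 (mod 21).
Final value: 17^3 ≡ 20 (mod 21).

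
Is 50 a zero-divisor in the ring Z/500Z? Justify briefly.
gcd(50, 500) = 50 > 1, so 50 is not a unit in Z/500Z. In Z/nZ every nonzero non-unit is a zero-divisor: explicitly, take b = 500/gcd = 10 ≠ 0 (mod 500); then 50·10 = 500 = 1·500, i.e. 50·10 ≡ 0 (mod 500). So 50 is a zero-divisor.

Final answer: YES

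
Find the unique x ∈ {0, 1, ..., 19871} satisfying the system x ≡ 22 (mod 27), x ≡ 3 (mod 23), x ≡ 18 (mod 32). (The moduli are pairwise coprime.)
The moduli 27, 23, 32 are pairwise coprime, so by the CRT there is a unique solution mod 27·23·32 = 19872.
Solve by successive substitution. Start with x ≡ 22 (mod 27).
  Combine with x ≡ 3 (mod 23): write x = 22 + 27·t and require 22 + 27·t ≡ 3 (mod 23), i.e. 27·t ≡ 3 − 22 ≡ 4 (mod 23). Since 27^(−1) ≡ 6 (mod 23) (27 ≡ 4 (mod 23)), t ≡ 6·4 ≡ 1 (mod 23). So x ≡ 22 + 27·1 = 49 (mod 621).
  Combine with x ≡ 18 (mod 32): write x = 49 + 621·t and require 49 + 621·t ≡ 18 (mod 32), i.e. 621·t ≡ 18 − 49 ≡ 1 (mod 32). Since 621^(−1) ≡ 5 (mod 32) (621 ≡ 13 (mod 32)), t ≡ 5·1 ≡ 5 (mod 32). So x ≡ 49 + 621·5 = 3154 (mod 19872).
Unique solution in [0, 19872): x = 3154.

Final answer: x ≡ 3154 (mod 19872); the representative in [0, 19872) is 3154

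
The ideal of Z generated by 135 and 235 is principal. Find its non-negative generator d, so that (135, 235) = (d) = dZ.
In the PID Z, (a, b) is generated by gcd(a, b). Compute gcd(235, 135) with the extended Euclidean algorithm, tracking rows (r, s, t) with s·235 + t·135 = r:
  row A: (235, 1, 0)   [1·235 + 0·135 = 235]
  row B: (135, 0, 1)   [0·235 + 1·135 = 135]
  235 = 1·135 + 100   → row C = row A − 1·row B = (100, 1, −1)   [check: 1·235 − 1·135 = 100]
  135 = 1·100 + 35   → row D = row B − 1·row C = (35, −1, 2)   [check: −1·235 + 2·135 = 35]
  100 = 2·35 + 30   → row E = row C − 2·row D = (30, 3, −5)   [check: 3·235 − 5·135 = 30]
  35 = 1·30 + 5   → row F = row D − 1·row E = (5, −4, 7)   [check: −4·235 + 7·135 = 5]
  30 = 6·5 + 0   → remainder 0, stop. gcd = 5 (last nonzero row F).
So gcd(135, 235) = 5, with Bézout identity −4·235 + 7·135 = 5. Containment (⊇): the Bézout identity exhibits 5 as an element of (135, 235), giving (5) ⊆ (135, 235). Containment (⊆): since 5 | 135 and 5 | 235 (135 = 5·27, 235 = 5·47), every Z-linear combination of 135 and 235 is divisible by 5, so (135, 235) ⊆ (5). Therefore (135, 235) = (5), d = 5.

Final answer: (135, 235) = (5); d = 5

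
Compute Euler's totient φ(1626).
φ is multiplicative, with φ(p^e) = p^e − p^(e−1). Factorise 1626 = 2 · 3 · 271. Then
  φ(1626) = (2 − 1) · (3 − 1) · (271 − 1) = 1 · 2 · 270 = 540.

Final answer: φ(1626) = 540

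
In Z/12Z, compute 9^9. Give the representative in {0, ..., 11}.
Use repeated squaring. Binary(9) = 1001. Walk through the bits of the exponent 9 left-to-right: at each bit after the leading one, square the running value, then multiply by 9 if the bit is 1 (always reducing mod 12):
  bit 1 = 1 (leading): start with 9.
  bit 2 = 0: square 9^2 = 81 ≡ 9 (mod 12).
  bit 3 = 0: square 9^2 = 81 ≡ 9 (mod 12).
  bit 4 = 1: square 9^2 = 81 ≡ 9; bit is 1, so multiply 9·9 = 81 ≡ 9 (mod 12).
Final value: 9^9 ≡ 9 (mod 12).

Final answer: 9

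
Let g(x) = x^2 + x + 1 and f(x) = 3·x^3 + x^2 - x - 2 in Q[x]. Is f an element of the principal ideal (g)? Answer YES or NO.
In Q[x] the ideal (g) consists of all multiples of g, so f ∈ (g) iff g | f, i.e. iff the remainder of f on division by g is 0. Divide f by g (g is monic, so eliminate the leading term of the running remainder at each step):
  leading term 3·x^3: subtract (3·x)·g(x) = 3·x^3 + 3·x^2 + 3·x, leaving -2·x^2 - 4·x - 2
  leading term -2·x^2: subtract (-2)·g(x) = -2·x^2 - 2·x - 2, leaving -2·x
The remainder r(x) = -2·x ≠ 0 (and deg r < deg g), so g ∤ f, i.e. f ∉ (g).

Final answer: NO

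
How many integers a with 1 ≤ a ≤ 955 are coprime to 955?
The number of a ∈ {1, ..., 955} with gcd(a, 955) = 1 is by definition Euler's totient φ(955). φ is multiplicative, with φ(p^e) = p^e − p^(e−1). Factorise 955 = 5 · 191. Then
  φ(955) = (5 − 1) · (191 − 1) = 4 · 190 = 760.
So there are 760 such integers.

Final answer: 760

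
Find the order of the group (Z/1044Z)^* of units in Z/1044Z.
(Z/1044Z)^* consists of the classes a with gcd(a, 1044) = 1, so its order is φ(1044). φ is multiplicative, with φ(p^e) = p^e − p^(e−1). Factorise 1044 = 2^2 · 3^2 · 29. Then
  φ(1044) = (2^2 − 2^1) · (3^2 − 3^1) · (29 − 1) = 2 · 6 · 28 = 336.
Thus |(Z/1044Z)^*| = 336.

Final answer: |(Z/1044Z)^*| = 336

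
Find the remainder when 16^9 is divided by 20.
Use repeated squaring. Binary(9) = 1001. Walk through the bits of the exponent 9 left-to-right: at each bit after the leading one, square the running value, then multiply by 16 if the bit is 1 (always reducing mod 20):
  bit 1 = 1 (leading): start with 16.
  bit 2 = 0: square 16^2 = 256 ≡ 16 (mod 20).
  bit 3 = 0: square 16^2 = 256 ≡ 16 (mod 20).
  bit 4 = 1: square 16^2 = 256 ≡ 16; bit is 1, so multiply 16·16 = 256 ≡ 16 (mod 20).
Final value: 16^9 ≡ 16 (mod 20).

Final answer: 16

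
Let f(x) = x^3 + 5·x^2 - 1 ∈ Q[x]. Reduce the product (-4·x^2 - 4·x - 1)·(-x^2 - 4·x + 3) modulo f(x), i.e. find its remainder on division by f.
a · b ≡ 5·x^2 - 4·x - 3 (mod f(x))

First multiply in Q[x] without reducing: a · b = 4·x^4 + 20·x^3 + 5·x^2 - 8·x - 3. Now divide by f(x) = x^3 + 5·x^2 - 1, eliminating the leading term at each step:
  leading term 4·x^4: subtract (4·x)·f(x) = 4·x^4 + 20·x^3 - 4·x, leaving 5·x^2 - 4·x - 3
The degree is now < 3, so this is the remainder. Hence a · b ≡ 5·x^2 - 4·x - 3 in Q[x]/(f).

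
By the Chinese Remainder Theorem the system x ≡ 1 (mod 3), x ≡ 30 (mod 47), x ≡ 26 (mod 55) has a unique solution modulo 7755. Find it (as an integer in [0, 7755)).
The moduli 3, 47, 55 are pairwise coprime, so by the CRT there is a unique solution mod 3·47·55 = 7755.
Solve by successive substitution. Start with x ≡ 1 (mod 3).
  Combine with x ≡ 30 (mod 47): write x = 1 + 3·t and require 1 + 3·t ≡ 30 (mod 47), i.e. 3·t ≡ 30 − 1 ≡ 29 (mod 47). Since 3^(−1) ≡ 16 (mod 47), t ≡ 16·29 ≡ 41 (mod 47). So x ≡ 1 + 3·41 = 124 (mod 141).
  Combine with x ≡ 26 (mod 55): write x = 124 + 141·t and require 124 + 141·t ≡ 26 (mod 55), i.e. 141·t ≡ 26 − 124 ≡ 12 (mod 55). Since 141^(−1) ≡ 16 (mod 55) (141 ≡ 31 (mod 55)), t ≡ 16·12 ≡ 27 (mod 55). So x ≡ 124 + 141·27 = 3931 (mod 7755).
Unique solution in [0, 7755): x = 3931.

Final answer: x ≡ 3931 (mod 7755); the representative in [0, 7755) is 3931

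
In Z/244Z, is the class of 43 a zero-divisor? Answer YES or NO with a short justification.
gcd(43, 244) = 1, so 43 is a unit in Z/244Z (it has a multiplicative inverse). A unit cannot be a zero-divisor: if 43·b ≡ 0 then multiplying both sides by 43^(−1) gives b ≡ 0. So 43 is not a zero-divisor.

Final answer: NO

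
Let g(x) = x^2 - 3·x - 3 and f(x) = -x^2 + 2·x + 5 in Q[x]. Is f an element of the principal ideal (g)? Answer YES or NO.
NO

In Q[x] the ideal (g) consists of all multiples of g, so f ∈ (g) iff g | f, i.e. iff the remainder of f on division by g is 0. Divide f by g (g is monic, so eliminate the leading term of the running remainder at each step):
  leading term -x^2: subtract (-1)·g(x) = -x^2 + 3·x + 3, leaving 2 - x
The remainder r(x) = 2 - x ≠ 0 (and deg r < deg g), so g ∤ f, i.e. f ∉ (g).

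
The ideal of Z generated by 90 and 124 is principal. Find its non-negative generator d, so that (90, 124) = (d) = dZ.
In the PID Z, (a, b) is generated by gcd(a, b). Compute gcd(124, 90) with the extended Euclidean algorithm, tracking rows (r, s, t) with s·124 + t·90 = r:
  row A: (124, 1, 0)   [1·124 + 0·90 = 124]
  row B: (90, 0, 1)   [0·124 + 1·90 = 90]
  124 = 1·90 + 34   → row C = row A − 1·row B = (34, 1, −1)   [check: 1·124 − 1·90 = 34]
  90 = 2·34 + 22   → row D = row B − 2·row C = (22, −2, 3)   [check: −2·124 + 3·90 = 22]
  34 = 1·22 + 12   → row E = row C − 1·row D = (12, 3, −4)   [check: 3·124 − 4·90 = 12]
  22 = 1·12 + 10   → row F = row D − 1·row E = (10, −5, 7)   [check: −5·124 + 7·90 = 10]
  12 = 1·10 + 2   → row G = row E − 1·row F = (2, 8, −11)   [check: 8·124 − 11·90 = 2]
  10 = 5·2 + 0   → remainder 0, stop. gcd = 2 (last nonzero row G).
So gcd(90, 124) = 2, with Bézout identity 8·124 − 11·90 = 2. Containment (⊇): the Bézout identity exhibits 2 as an element of (90, 124), giving (2) ⊆ (90, 124). Containment (⊆): since 2 | 90 and 2 | 124 (90 = 2·45, 124 = 2·62), every Z-linear combination of 90 and 124 is divisible by 2, so (90, 124) ⊆ (2). Therefore (90, 124) = (2), d = 2.

Final answer: (90, 124) = (2); d = 2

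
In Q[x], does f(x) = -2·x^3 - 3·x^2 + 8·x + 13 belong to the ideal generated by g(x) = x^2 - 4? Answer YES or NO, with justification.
NO

In Q[x] the ideal (g) consists of all multiples of g, so f ∈ (g) iff g | f, i.e. iff the remainder of f on division by g is 0. Divide f by g (g is monic, so eliminate the leading term of the running remainder at each step):
  leading term -2·x^3: subtract (-2·x)·g(x) = -2·x^3 + 8·x, leaving 13 - 3·x^2
  leading term -3·x^2: subtract (-3)·g(x) = 12 - 3·x^2, leaving 1
The remainder r(x) = 1 ≠ 0 (and deg r < deg g), so g ∤ f, i.e. f ∉ (g).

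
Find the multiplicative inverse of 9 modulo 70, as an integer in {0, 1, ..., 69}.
Apply the extended Euclidean algorithm to (70, 9), tracking rows (r, s, t) with s·70 + t·9 = r. Each division r_prev = q·r_cur + r_new produces the new row as (previous row) − q·(current row):
  row A: (70, 1, 0)   [1·70 + 0·9 = 70]
  row B: (9, 0, 1)   [0·70 + 1·9 = 9]
  70 = 7·9 + 7   → row C = row A − 7·row B = (7, 1, −7)   [check: 1·70 − 7·9 = 7]
  9 = 1·7 + 2   → row D = row B − 1·row C = (2, −1, 8)   [check: −1·70 + 8·9 = 2]
  7 = 3·2 + 1   → row E = row C − 3·row D = (1, 4, −31)   [check: 4·70 − 31·9 = 1]
  2 = 2·1 + 0   → remainder 0, stop. gcd = 1 (last nonzero row E).
The gcd is 1, so 9 is invertible mod 70. The last nonzero row gives 4·70 − 31·9 = 1, so t = −31. So 9^(−1) ≡ −31 ≡ 39 (mod 70). Verify: 9 · 39 = 351 ≡ 1 (mod 70). ✓

Final answer: 9^(−1) ≡ 39 (mod 70)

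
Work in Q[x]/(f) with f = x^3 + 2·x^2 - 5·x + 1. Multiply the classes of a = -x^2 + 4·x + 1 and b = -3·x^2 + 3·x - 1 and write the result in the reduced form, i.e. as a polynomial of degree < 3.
First multiply in Q[x] without reducing: a · b = 3·x^4 - 15·x^3 + 10·x^2 - x - 1. Now divide by f(x) = x^3 + 2·x^2 - 5·x + 1, eliminating the leading term at each step:
  leading term 3·x^4: subtract (3·x)·f(x) = 3·x^4 + 6·x^3 - 15·x^2 + 3·x, leaving -21·x^3 + 25·x^2 - 4·x - 1
  leading term -21·x^3: subtract (-21)·f(x) = -21·x^3 - 42·x^2 + 105·x - 21, leaving 67·x^2 - 109·x + 20
The degree is now < 3, so this is the remainder. Hence a · b ≡ 67·x^2 - 109·x + 20 in Q[x]/(f).

Final answer: a · b ≡ 67·x^2 - 109·x + 20 (mod f(x))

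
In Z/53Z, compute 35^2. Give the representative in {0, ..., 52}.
6

Use repeated squaring. Binary(2) = 10. Walk through the bits of the exponent 2 left-to-right: at each bit after the leading one, square the running value, then multiply by 35 if the bit is 1 (always reducing mod 53):
  bit 1 = 1 (leading): start with 35.
  bit 2 = 0: square 35^2 = 1225 ≡ 6 (mod 53).
Final value: 35^2 ≡ 6 (mod 53).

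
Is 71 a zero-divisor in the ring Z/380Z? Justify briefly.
NO

gcd(71, 380) = 1, so 71 is a unit in Z/380Z (it has a multiplicative inverse). A unit cannot be a zero-divisor: if 71·b ≡ 0 then multiplying both sides by 71^(−1) gives b ≡ 0. So 71 is not a zero-divisor.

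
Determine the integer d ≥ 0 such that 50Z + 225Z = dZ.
(50, 225) = (25); d = 25

In the PID Z, (a, b) is generated by gcd(a, b). Compute gcd(225, 50) with the extended Euclidean algorithm, tracking rows (r, s, t) with s·225 + t·50 = r:
  row A: (225, 1, 0)   [1·225 + 0·50 = 225]
  row B: (50, 0, 1)   [0·225 + 1·50 = 50]
  225 = 4·50 + 25   → row C = row A − 4·row B = (25, 1, −4)   [check: 1·225 − 4·50 = 25]
  50 = 2·25 + 0   → remainder 0, stop. gcd = 25 (last nonzero row C).
So gcd(50, 225) = 25, with Bézout identity 1·225 − 4·50 = 25. Containment (⊇): the Bézout identity exhibits 25 as an element of (50, 225), giving (25) ⊆ (50, 225). Containment (⊆): since 25 | 50 and 25 | 225 (50 = 25·2, 225 = 25·9), every Z-linear combination of 50 and 225 is divisible by 25, so (50, 225) ⊆ (25). Therefore (50, 225) = (25), d = 25.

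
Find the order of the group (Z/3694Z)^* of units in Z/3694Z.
|(Z/3694Z)^*| = 1846

(Z/3694Z)^* consists of the classes a with gcd(a, 3694) = 1, so its order is φ(3694). φ is multiplicative, with φ(p^e) = p^e − p^(e−1). Factorise 3694 = 2 · 1847. Then
  φ(3694) = (2 − 1) · (1847 − 1) = 1 · 1846 = 1846.
Thus |(Z/3694Z)^*| = 1846.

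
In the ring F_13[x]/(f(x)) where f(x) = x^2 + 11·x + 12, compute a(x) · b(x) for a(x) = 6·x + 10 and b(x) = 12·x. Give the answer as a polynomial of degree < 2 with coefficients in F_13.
Multiply as integer polynomials: a · b = 72·x^2 + 120·x. Reducing coefficients mod 13: a · b ≡ 7·x^2 + 3·x. Now divide by f(x) = x^2 + 11·x + 12 in F_13[x], eliminating the leading term at each step:
  leading term 7·x^2: subtract (7)·f(x) = 7·x^2 + 12·x + 6, leaving 4·x + 7 (coefficients mod 13)
The degree is now < 2, so this is the remainder. Hence a · b ≡ 4·x + 7 in F_13[x]/(f).

Final answer: a · b ≡ 4·x + 7 (mod f(x))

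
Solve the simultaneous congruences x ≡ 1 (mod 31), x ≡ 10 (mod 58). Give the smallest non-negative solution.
x ≡ 590 (mod 1798); the representative in [0, 1798) is 590

The moduli 31, 58 are pairwise coprime, so by the CRT there is a unique solution mod 31·58 = 1798.
Solve by successive substitution. Start with x ≡ 1 (mod 31).
  Combine with x ≡ 10 (mod 58): write x = 1 + 31·t and require 1 + 31·t ≡ 10 (mod 58), i.e. 31·t ≡ 10 − 1 ≡ 9 (mod 58). Since 31^(−1) ≡ 15 (mod 58), t ≡ 15·9 ≡ 19 (mod 58). So x ≡ 1 + 31·19 = 590 (mod 1798).
Unique solution in [0, 1798): x = 590.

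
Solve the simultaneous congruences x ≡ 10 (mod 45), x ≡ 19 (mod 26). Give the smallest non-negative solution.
x ≡ 955 (mod 1170); the representative in [0, 1170) is 955

The moduli 45, 26 are pairwise coprime, so by the CRT there is a unique solution mod 45·26 = 1170.
Solve by successive substitution. Start with x ≡ 10 (mod 45).
  Combine with x ≡ 19 (mod 26): write x = 10 + 45·t and require 10 + 45·t ≡ 19 (mod 26), i.e. 45·t ≡ 19 − 10 ≡ 9 (mod 26). Since 45^(−1) ≡ 11 (mod 26) (45 ≡ 19 (mod 26)), t ≡ 11·9 ≡ 21 (mod 26). So x ≡ 10 + 45·21 = 955 (mod 1170).
Unique solution in [0, 1170): x = 955.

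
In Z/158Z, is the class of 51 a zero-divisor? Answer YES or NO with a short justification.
NO

gcd(51, 158) = 1, so 51 is a unit in Z/158Z (it has a multiplicative inverse). A unit cannot be a zero-divisor: if 51·b ≡ 0 then multiplying both sides by 51^(−1) gives b ≡ 0. So 51 is not a zero-divisor.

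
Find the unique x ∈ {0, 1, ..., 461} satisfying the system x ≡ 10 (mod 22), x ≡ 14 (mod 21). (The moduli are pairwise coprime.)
The moduli 22, 21 are pairwise coprime, so by the CRT there is a unique solution mod 22·21 = 462.
Solve by successive substitution. Start with x ≡ 10 (mod 22).
  Combine with x ≡ 14 (mod 21): write x = 10 + 22·t and require 10 + 22·t ≡ 14 (mod 21), i.e. 22·t ≡ 14 − 10 ≡ 4 (mod 21). Since 22^(−1) ≡ 1 (mod 21) (22 ≡ 1 (mod 21)), t ≡ 1·4 ≡ 4 (mod 21). So x ≡ 10 + 22·4 = 98 (mod 462).
Unique solution in [0, 462): x = 98.

Final answer: x ≡ 98 (mod 462); the representative in [0, 462) is 98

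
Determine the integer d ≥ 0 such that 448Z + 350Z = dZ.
In the PID Z, (a, b) is generated by gcd(a, b). Compute gcd(448, 350) with the extended Euclidean algorithm, tracking rows (r, s, t) with s·448 + t·350 = r:
  row A: (448, 1, 0)   [1·448 + 0·350 = 448]
  row B: (350, 0, 1)   [0·448 + 1·350 = 350]
  448 = 1·350 + 98   → row C = row A − 1·row B = (98, 1, −1)   [check: 1·448 − 1·350 = 98]
  350 = 3·98 + 56   → row D = row B − 3·row C = (56, −3, 4)   [check: −3·448 + 4·350 = 56]
  98 = 1·56 + 42   → row E = row C − 1·row D = (42, 4, −5)   [check: 4·448 − 5·350 = 42]
  56 = 1·42 + 14   → row F = row D − 1·row E = (14, −7, 9)   [check: −7·448 + 9·350 = 14]
  42 = 3·14 + 0   → remainder 0, stop. gcd = 14 (last nonzero row F).
So gcd(448, 350) = 14, with Bézout identity −7·448 + 9·350 = 14. Containment (⊇): the Bézout identity exhibits 14 as an element of (448, 350), giving (14) ⊆ (448, 350). Containment (⊆): since 14 | 448 and 14 | 350 (448 = 14·32, 350 = 14·25), every Z-linear combination of 448 and 350 is divisible by 14, so (448, 350) ⊆ (14). Therefore (448, 350) = (14), d = 14.

Final answer: (448, 350) = (14); d = 14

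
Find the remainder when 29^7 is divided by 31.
27

Use repeated squaring. Binary(7) = 111. Walk through the bits of the exponent 7 left-to-right: at each bit after the leading one, square the running value, then multiply by 29 if the bit is 1 (always reducing mod 31):
  bit 1 = 1 (leading): start with 29.
  bit 2 = 1: square 29^2 = 841 ≡ 4; bit is 1, so multiply 4·29 = 116 ≡ 23 (mod 31).
  bit 3 = 1: square 23^2 = 529 ≡ 2; bit is 1, so multiply 2·29 = 58 ≡ 27 (mod 31).
Final value: 29^7 ≡ 27 (mod 31).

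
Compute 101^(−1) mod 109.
101^(−1) ≡ 68 (mod 109)

Apply the extended Euclidean algorithm to (109, 101), tracking rows (r, s, t) with s·109 + t·101 = r. Each division r_prev = q·r_cur + r_new produces the new row as (previous row) − q·(current row):
  row A: (109, 1, 0)   [1·109 + 0·101 = 109]
  row B: (101, 0, 1)   [0·109 + 1·101 = 101]
  109 = 1·101 + 8   → row C = row A − 1·row B = (8, 1, −1)   [check: 1·109 − 1·101 = 8]
  101 = 12·8 + 5   → row D = row B − 12·row C = (5, −12, 13)   [check: −12·109 + 13·101 = 5]
  8 = 1·5 + 3   → row E = row C − 1·row D = (3, 13, −14)   [check: 13·109 − 14·101 = 3]
  5 = 1·3 + 2   → row F = row D − 1·row E = (2, −25, 27)   [check: −25·109 + 27·101 = 2]
  3 = 1·2 + 1   → row G = row E − 1·row F = (1, 38, −41)   [check: 38·109 − 41·101 = 1]
  2 = 2·1 + 0   → remainder 0, stop. gcd = 1 (last nonzero row G).
The gcd is 1, so 101 is invertible mod 109. The last nonzero row gives 38·109 − 41·101 = 1, so t = −41. So 101^(−1) ≡ −41 ≡ 68 (mod 109). Verify: 101 · 68 = 6868 ≡ 1 (mod 109). ✓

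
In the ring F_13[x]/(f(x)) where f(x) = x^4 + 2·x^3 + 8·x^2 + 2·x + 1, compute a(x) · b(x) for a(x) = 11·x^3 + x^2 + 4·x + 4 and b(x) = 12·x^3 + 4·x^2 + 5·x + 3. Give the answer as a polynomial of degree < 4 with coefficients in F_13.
Multiply as integer polynomials: a · b = 132·x^6 + 56·x^5 + 107·x^4 + 102·x^3 + 39·x^2 + 32·x + 12. Reducing coefficients mod 13: a · b ≡ 2·x^6 + 4·x^5 + 3·x^4 + 11·x^3 + 6·x + 12. Now divide by f(x) = x^4 + 2·x^3 + 8·x^2 + 2·x + 1 in F_13[x], eliminating the leading term at each step:
  leading term 2·x^6: subtract (2·x^2)·f(x) = 2·x^6 + 4·x^5 + 3·x^4 + 4·x^3 + 2·x^2, leaving 7·x^3 + 11·x^2 + 6·x + 12 (coefficients mod 13)
The degree is now < 4, so this is the remainder. Hence a · b ≡ 7·x^3 + 11·x^2 + 6·x + 12 in F_13[x]/(f).

Final answer: a · b ≡ 7·x^3 + 11·x^2 + 6·x + 12 (mod f(x))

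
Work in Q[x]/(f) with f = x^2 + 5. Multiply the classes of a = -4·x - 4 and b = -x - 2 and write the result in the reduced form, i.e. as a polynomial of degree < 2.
a · b ≡ 12·x - 12 (mod f(x))

First multiply in Q[x] without reducing: a · b = 4·x^2 + 12·x + 8. Now divide by f(x) = x^2 + 5, eliminating the leading term at each step:
  leading term 4·x^2: subtract (4)·f(x) = 4·x^2 + 20, leaving 12·x - 12
The degree is now < 2, so this is the remainder. Hence a · b ≡ 12·x - 12 in Q[x]/(f).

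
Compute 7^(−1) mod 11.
7^(−1) ≡ 8 (mod 11)

Apply the extended Euclidean algorithm to (11, 7), tracking rows (r, s, t) with s·11 + t·7 = r. Each division r_prev = q·r_cur + r_new produces the new row as (previous row) − q·(current row):
  row A: (11, 1, 0)   [1·11 + 0·7 = 11]
  row B: (7, 0, 1)   [0·11 + 1·7 = 7]
  11 = 1·7 + 4   → row C = row A − 1·row B = (4, 1, −1)   [check: 1·11 − 1·7 = 4]
  7 = 1·4 + 3   → row D = row B − 1·row C = (3, −1, 2)   [check: −1·11 + 2·7 = 3]
  4 = 1·3 + 1   → row E = row C − 1·row D = (1, 2, −3)   [check: 2·11 − 3·7 = 1]
  3 = 3·1 + 0   → remainder 0, stop. gcd = 1 (last nonzero row E).
The gcd is 1, so 7 is invertible mod 11. The last nonzero row gives 2·11 − 3·7 = 1, so t = −3. So 7^(−1) ≡ −3 ≡ 8 (mod 11). Verify: 7 · 8 = 56 ≡ 1 (mod 11). ✓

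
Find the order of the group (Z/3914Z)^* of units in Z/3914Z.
(Z/3914Z)^* consists of the classes a with gcd(a, 3914) = 1, so its order is φ(3914). φ is multiplicative, with φ(p^e) = p^e − p^(e−1). Factorise 3914 = 2 · 19 · 103. Then
  φ(3914) = (2 − 1) · (19 − 1) · (103 − 1) = 1 · 18 · 102 = 1836.
Thus |(Z/3914Z)^*| = 1836.

Final answer: |(Z/3914Z)^*| = 1836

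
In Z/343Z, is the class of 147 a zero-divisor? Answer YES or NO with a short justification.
gcd(147, 343) = 49 > 1, so 147 is not a unit in Z/343Z. In Z/nZ every nonzero non-unit is a zero-divisor: explicitly, take b = 343/gcd = 7 ≠ 0 (mod 343); then 147·7 = 1029 = 3·343, i.e. 147·7 ≡ 0 (mod 343). So 147 is a zero-divisor.

Final answer: YES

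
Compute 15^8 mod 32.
Use repeated squaring. Binary(8) = 1000. Walk through the bits of the exponent 8 left-to-right: at each bit after the leading one, square the running value, then multiply by 15 if the bit is 1 (always reducing mod 32):
  bit 1 = 1 (leading): start with 15.
  bit 2 = 0: square 15^2 = 225 ≡ 1 (mod 32).
  bit 3 = 0: square 1^2 = 1 (mod 32).
  bit 4 = 0: square 1^2 = 1 (mod 32).
Final value: 15^8 ≡ 1 (mod 32).

Final answer: 1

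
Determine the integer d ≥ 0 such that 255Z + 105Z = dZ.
In the PID Z, (a, b) is generated by gcd(a, b). Compute gcd(255, 105) with the extended Euclidean algorithm, tracking rows (r, s, t) with s·255 + t·105 = r:
  row A: (255, 1, 0)   [1·255 + 0·105 = 255]
  row B: (105, 0, 1)   [0·255 + 1·105 = 105]
  255 = 2·105 + 45   → row C = row A − 2·row B = (45, 1, −2)   [check: 1·255 − 2·105 = 45]
  105 = 2·45 + 15   → row D = row B − 2·row C = (15, −2, 5)   [check: −2·255 + 5·105 = 15]
  45 = 3·15 + 0   → remainder 0, stop. gcd = 15 (last nonzero row D).
So gcd(255, 105) = 15, with Bézout identity −2·255 + 5·105 = 15. Containment (⊇): the Bézout identity exhibits 15 as an element of (255, 105), giving (15) ⊆ (255, 105). Containment (⊆): since 15 | 255 and 15 | 105 (255 = 15·17, 105 = 15·7), every Z-linear combination of 255 and 105 is divisible by 15, so (255, 105) ⊆ (15). Therefore (255, 105) = (15), d = 15.

Final answer: (255, 105) = (15); d = 15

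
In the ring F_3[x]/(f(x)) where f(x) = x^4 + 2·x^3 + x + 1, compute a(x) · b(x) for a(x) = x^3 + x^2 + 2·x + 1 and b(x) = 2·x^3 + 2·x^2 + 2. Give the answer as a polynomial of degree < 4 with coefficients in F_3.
a · b ≡ 2·x^2 + x + 2 (mod f(x))

Multiply as integer polynomials: a · b = 2·x^6 + 4·x^5 + 6·x^4 + 8·x^3 + 4·x^2 + 4·x + 2. Reducing coefficients mod 3: a · b ≡ 2·x^6 + x^5 + 2·x^3 + x^2 + x + 2. Now divide by f(x) = x^4 + 2·x^3 + x + 1 in F_3[x], eliminating the leading term at each step:
  leading term 2·x^6: subtract (2·x^2)·f(x) = 2·x^6 + x^5 + 2·x^3 + 2·x^2, leaving 2·x^2 + x + 2 (coefficients mod 3)
The degree is now < 4, so this is the remainder. Hence a · b ≡ 2·x^2 + x + 2 in F_3[x]/(f).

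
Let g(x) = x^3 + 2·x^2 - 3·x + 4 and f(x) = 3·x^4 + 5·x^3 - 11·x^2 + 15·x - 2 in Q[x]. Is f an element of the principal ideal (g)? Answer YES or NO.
NO

In Q[x] the ideal (g) consists of all multiples of g, so f ∈ (g) iff g | f, i.e. iff the remainder of f on division by g is 0. Divide f by g (g is monic, so eliminate the leading term of the running remainder at each step):
  leading term 3·x^4: subtract (3·x)·g(x) = 3·x^4 + 6·x^3 - 9·x^2 + 12·x, leaving -x^3 - 2·x^2 + 3·x - 2
  leading term -x^3: subtract (-1)·g(x) = -x^3 - 2·x^2 + 3·x - 4, leaving 2
The remainder r(x) = 2 ≠ 0 (and deg r < deg g), so g ∤ f, i.e. f ∉ (g).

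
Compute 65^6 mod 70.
Use repeated squaring. Binary(6) = 110. Walk through the bits of the exponent 6 left-to-right: at each bit after the leading one, square the running value, then multiply by 65 if the bit is 1 (always reducing mod 70):
  bit 1 = 1 (leading): start with 65.
  bit 2 = 1: square 65^2 = 4225 ≡ 25; bit is 1, so multiply 25·65 = 1625 ≡ 15 (mod 70).
  bit 3 = 0: square 15^2 = 225 ≡ 15 (mod 70).
Final value: 65^6 ≡ 15 (mod 70).

Final answer: 15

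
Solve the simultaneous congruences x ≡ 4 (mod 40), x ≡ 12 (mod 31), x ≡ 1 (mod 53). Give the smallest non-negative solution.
x ≡ 41924 (mod 65720); the representative in [0, 65720) is 41924

The moduli 40, 31, 53 are pairwise coprime, so by the CRT there is a unique solution mod 40·31·53 = 65720.
Solve by successive substitution. Start with x ≡ 4 (mod 40).
  Combine with x ≡ 12 (mod 31): write x = 4 + 40·t and require 4 + 40·t ≡ 12 (mod 31), i.e. 40·t ≡ 12 − 4 ≡ 8 (mod 31). Since 40^(−1) ≡ 7 (mod 31) (40 ≡ 9 (mod 31)), t ≡ 7·8 ≡ 25 (mod 31). So x ≡ 4 + 40·25 = 1004 (mod 1240).
  Combine with x ≡ 1 (mod 53): write x = 1004 + 1240·t and require 1004 + 1240·t ≡ 1 (mod 53), i.e. 1240·t ≡ 1 − 1004 ≡ 4 (mod 53). Since 1240^(−1) ≡ 48 (mod 53) (1240 ≡ 21 (mod 53)), t ≡ 48·4 ≡ 33 (mod 53). So x ≡ 1004 + 1240·33 = 41924 (mod 65720).
Unique solution in [0, 65720): x = 41924.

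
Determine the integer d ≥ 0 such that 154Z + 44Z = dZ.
In the PID Z, (a, b) is generated by gcd(a, b). Compute gcd(154, 44) with the extended Euclidean algorithm, tracking rows (r, s, t) with s·154 + t·44 = r:
  row A: (154, 1, 0)   [1·154 + 0·44 = 154]
  row B: (44, 0, 1)   [0·154 + 1·44 = 44]
  154 = 3·44 + 22   → row C = row A − 3·row B = (22, 1, −3)   [check: 1·154 − 3·44 = 22]
  44 = 2·22 + 0   → remainder 0, stop. gcd = 22 (last nonzero row C).
So gcd(154, 44) = 22, with Bézout identity 1·154 − 3·44 = 22. Containment (⊇): the Bézout identity exhibits 22 as an element of (154, 44), giving (22) ⊆ (154, 44). Containment (⊆): since 22 | 154 and 22 | 44 (154 = 22·7, 44 = 22·2), every Z-linear combination of 154 and 44 is divisible by 22, so (154, 44) ⊆ (22). Therefore (154, 44) = (22), d = 22.

Final answer: (154, 44) = (22); d = 22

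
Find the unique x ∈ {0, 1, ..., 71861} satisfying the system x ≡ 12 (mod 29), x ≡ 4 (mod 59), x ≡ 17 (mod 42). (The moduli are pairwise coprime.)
The moduli 29, 59, 42 are pairwise coprime, so by the CRT there is a unique solution mod 29·59·42 = 71862.
Solve by successive substitution. Start with x ≡ 12 (mod 29).
  Combine with x ≡ 4 (mod 59): write x = 12 + 29·t and require 12 + 29·t ≡ 4 (mod 59), i.e. 29·t ≡ 4 − 12 ≡ 51 (mod 59). Since 29^(−1) ≡ 57 (mod 59), t ≡ 57·51 ≡ 16 (mod 59). So x ≡ 12 + 29·16 = 476 (mod 1711).
  Combine with x ≡ 17 (mod 42): write x = 476 + 1711·t and require 476 + 1711·t ≡ 17 (mod 42), i.e. 1711·t ≡ 17 − 476 ≡ 3 (mod 42). Since 1711^(−1) ≡ 19 (mod 42) (1711 ≡ 31 (mod 42)), t ≡ 19·3 ≡ 15 (mod 42). So x ≡ 476 + 1711·15 = 26141 (mod 71862).
Unique solution in [0, 71862): x = 26141.

Final answer: x ≡ 26141 (mod 71862); the representative in [0, 71862) is 26141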